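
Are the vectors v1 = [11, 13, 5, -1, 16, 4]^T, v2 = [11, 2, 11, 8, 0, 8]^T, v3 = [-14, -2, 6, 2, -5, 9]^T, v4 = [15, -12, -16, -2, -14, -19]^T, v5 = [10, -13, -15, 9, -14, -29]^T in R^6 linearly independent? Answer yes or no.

Form the matrix with these vectors as rows and row reduce.
R2 ← R2 − R1: [0, -11, 6, 9, -16, 4]
R3 ← R3 + (14/11)·R1: [0, 160/11, 136/11, 8/11, 169/11, 155/11]
R4 ← R4 − (15/11)·R1: [0, -327/11, -251/11, -7/11, -394/11, -269/11]
R5 ← R5 − (10/11)·R1: [0, -273/11, -215/11, 109/11, -314/11, -359/11]
R3 ← R3 + (160/121)·R2: [0, 0, 2456/121, 1528/121, -701/121, 2345/121]
R4 ← R4 − (327/121)·R2: [0, 0, -4723/121, -3020/121, 898/121, -4267/121]
R5 ← R5 − (273/121)·R2: [0, 0, -4003/121, -1258/121, 914/121, -5041/121]
R4 ← R4 + (4723/2456)·R3: [0, 0, 0, -207/307, -9135/2456, 4923/2456]
R5 ← R5 + (4003/2456)·R3: [0, 0, 0, 3127/307, -4639/2456, -24741/2456]
R5 ← R5 + (3127/207)·R4: [0, 0, 0, 0, -5343/92, 1859/92]
5 nonzero rows, so the 5 vectors span a space of dimension 5.
Since 5 = 5, the vectors are linearly independent.

yes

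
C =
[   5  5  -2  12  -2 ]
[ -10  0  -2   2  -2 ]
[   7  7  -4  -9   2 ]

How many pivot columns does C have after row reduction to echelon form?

3

Row reduce to echelon form.
R2 ← R2 + (2)·R1: [0, 10, -6, 26, -6]
R3 ← R3 − (7/5)·R1: [0, 0, -6/5, -129/5, 24/5]
Echelon form has 3 nonzero rows, so rank(C) = 3.
Each nonzero row contributes one pivot column: 3 pivot columns.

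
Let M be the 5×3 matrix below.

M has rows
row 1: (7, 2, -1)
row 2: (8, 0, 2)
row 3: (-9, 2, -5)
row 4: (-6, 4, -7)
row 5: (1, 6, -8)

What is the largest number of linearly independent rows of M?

Row reduce to echelon form.
R2 ← R2 − (8/7)·R1: [0, -16/7, 22/7]
R3 ← R3 + (9/7)·R1: [0, 32/7, -44/7]
R4 ← R4 + (6/7)·R1: [0, 40/7, -55/7]
R5 ← R5 − (1/7)·R1: [0, 40/7, -55/7]
R3 ← R3 + (2)·R2: [0, 0, 0]
R4 ← R4 + (5/2)·R2: [0, 0, 0]
R5 ← R5 + (5/2)·R2: [0, 0, 0]
Echelon form has 2 nonzero rows, so rank(M) = 2.
The rank gives the maximum number of linearly independent rows: 2.

2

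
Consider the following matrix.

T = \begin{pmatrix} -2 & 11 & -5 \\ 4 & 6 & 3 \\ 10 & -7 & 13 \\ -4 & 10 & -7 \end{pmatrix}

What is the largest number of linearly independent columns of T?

2

Row reduce to echelon form.
R2 ← R2 + (2)·R1: [0, 28, -7]
R3 ← R3 + (5)·R1: [0, 48, -12]
R4 ← R4 − (2)·R1: [0, -12, 3]
R3 ← R3 − (12/7)·R2: [0, 0, 0]
R4 ← R4 + (3/7)·R2: [0, 0, 0]
Echelon form has 2 nonzero rows, so rank(T) = 2.
The rank gives the maximum number of linearly independent columns: 2.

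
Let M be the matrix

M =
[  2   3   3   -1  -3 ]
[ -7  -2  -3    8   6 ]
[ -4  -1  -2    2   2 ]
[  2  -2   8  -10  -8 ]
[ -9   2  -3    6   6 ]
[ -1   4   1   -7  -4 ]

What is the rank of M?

5

Row reduce to echelon form.
R2 ← R2 + (7/2)·R1: [0, 17/2, 15/2, 9/2, -9/2]
R3 ← R3 + (2)·R1: [0, 5, 4, 0, -4]
R4 ← R4 − R1: [0, -5, 5, -9, -5]
R5 ← R5 + (9/2)·R1: [0, 31/2, 21/2, 3/2, -15/2]
R6 ← R6 + (1/2)·R1: [0, 11/2, 5/2, -15/2, -11/2]
R3 ← R3 − (10/17)·R2: [0, 0, -7/17, -45/17, -23/17]
R4 ← R4 + (10/17)·R2: [0, 0, 160/17, -108/17, -130/17]
R5 ← R5 − (31/17)·R2: [0, 0, -54/17, -114/17, 12/17]
R6 ← R6 − (11/17)·R2: [0, 0, -40/17, -177/17, -44/17]
R4 ← R4 + (160/7)·R3: [0, 0, 0, -468/7, -270/7]
R5 ← R5 − (54/7)·R3: [0, 0, 0, 96/7, 78/7]
R6 ← R6 − (40/7)·R3: [0, 0, 0, 33/7, 36/7]
R5 ← R5 + (8/39)·R4: [0, 0, 0, 0, 42/13]
R6 ← R6 + (11/156)·R4: [0, 0, 0, 0, 63/26]
R6 ← R6 − (3/4)·R5: [0, 0, 0, 0, 0]
Echelon form has 5 nonzero rows, so rank(M) = 5.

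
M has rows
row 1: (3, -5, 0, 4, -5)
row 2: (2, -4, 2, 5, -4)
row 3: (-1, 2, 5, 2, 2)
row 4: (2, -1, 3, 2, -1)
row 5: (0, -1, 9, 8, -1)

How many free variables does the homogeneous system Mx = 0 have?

2

Row reduce to echelon form.
R2 ← R2 − (2/3)·R1: [0, -2/3, 2, 7/3, -2/3]
R3 ← R3 + (1/3)·R1: [0, 1/3, 5, 10/3, 1/3]
R4 ← R4 − (2/3)·R1: [0, 7/3, 3, -2/3, 7/3]
R3 ← R3 + (1/2)·R2: [0, 0, 6, 9/2, 0]
R4 ← R4 + (7/2)·R2: [0, 0, 10, 15/2, 0]
R5 ← R5 − (3/2)·R2: [0, 0, 6, 9/2, 0]
R4 ← R4 − (5/3)·R3: [0, 0, 0, 0, 0]
R5 ← R5 − R3: [0, 0, 0, 0, 0]
3 nonzero rows, so rank(M) = 3.
M has 5 columns; by rank–nullity, nullity = 5 − 3 = 2.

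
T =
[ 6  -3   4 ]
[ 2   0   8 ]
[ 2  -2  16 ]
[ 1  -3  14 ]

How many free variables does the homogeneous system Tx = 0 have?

0

Row reduce to echelon form.
R2 ← R2 − (1/3)·R1: [0, 1, 20/3]
R3 ← R3 − (1/3)·R1: [0, -1, 44/3]
R4 ← R4 − (1/6)·R1: [0, -5/2, 40/3]
R3 ← R3 + R2: [0, 0, 64/3]
R4 ← R4 + (5/2)·R2: [0, 0, 30]
R4 ← R4 − (45/32)·R3: [0, 0, 0]
3 nonzero rows, so rank(T) = 3.
T has 3 columns; by rank–nullity, nullity = 3 − 3 = 0.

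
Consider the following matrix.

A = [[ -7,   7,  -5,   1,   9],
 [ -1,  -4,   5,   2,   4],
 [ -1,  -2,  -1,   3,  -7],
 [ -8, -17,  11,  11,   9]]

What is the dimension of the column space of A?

Row reduce to echelon form.
R2 ← R2 − (1/7)·R1: [0, -5, 40/7, 13/7, 19/7]
R3 ← R3 − (1/7)·R1: [0, -3, -2/7, 20/7, -58/7]
R4 ← R4 − (8/7)·R1: [0, -25, 117/7, 69/7, -9/7]
R3 ← R3 − (3/5)·R2: [0, 0, -26/7, 61/35, -347/35]
R4 ← R4 − (5)·R2: [0, 0, -83/7, 4/7, -104/7]
R4 ← R4 − (83/26)·R3: [0, 0, 0, -649/130, 2183/130]
Echelon form has 4 nonzero rows, so rank(A) = 4.
The column space has dimension equal to the rank: 4.

4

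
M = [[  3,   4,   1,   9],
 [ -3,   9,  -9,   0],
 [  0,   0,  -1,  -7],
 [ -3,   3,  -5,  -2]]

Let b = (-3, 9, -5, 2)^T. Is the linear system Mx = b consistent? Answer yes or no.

Row reduce the augmented matrix [M | b].
R2 ← R2 + R1: [0, 13, -8, 9, 6]
R4 ← R4 + R1: [0, 7, -4, 7, -1]
R4 ← R4 − (7/13)·R2: [0, 0, 4/13, 28/13, -55/13]
R4 ← R4 + (4/13)·R3: [0, 0, 0, 0, -75/13]
The echelon form has 4 nonzero rows; the last pivot sits in the augmented column, so rank(M) = 3 but rank([M|b]) = 4.
Since the ranks differ, the system is inconsistent.

no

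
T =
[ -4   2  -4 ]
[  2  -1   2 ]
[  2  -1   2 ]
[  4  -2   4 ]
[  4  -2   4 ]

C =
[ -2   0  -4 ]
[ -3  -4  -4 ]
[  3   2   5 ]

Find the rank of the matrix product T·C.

First compute TC:
[[-10, -16, -12],
 [  5,   8,   6],
 [  5,   8,   6],
 [ 10,  16,  12],
 [ 10,  16,  12]]
Now row reduce the product.
R2 ← R2 + (1/2)·R1: [0, 0, 0]
R3 ← R3 + (1/2)·R1: [0, 0, 0]
R4 ← R4 + R1: [0, 0, 0]
R5 ← R5 + R1: [0, 0, 0]
1 nonzero row, so rank(TC) = 1.

1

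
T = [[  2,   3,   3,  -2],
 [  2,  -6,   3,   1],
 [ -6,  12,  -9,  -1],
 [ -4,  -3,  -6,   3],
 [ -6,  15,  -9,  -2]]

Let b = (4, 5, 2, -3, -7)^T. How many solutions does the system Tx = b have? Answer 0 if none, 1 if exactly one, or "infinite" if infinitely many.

0

Row reduce the augmented matrix [T | b].
R2 ← R2 − R1: [0, -9, 0, 3, 1]
R3 ← R3 + (3)·R1: [0, 21, 0, -7, 14]
R4 ← R4 + (2)·R1: [0, 3, 0, -1, 5]
R5 ← R5 + (3)·R1: [0, 24, 0, -8, 5]
R3 ← R3 + (7/3)·R2: [0, 0, 0, 0, 49/3]
R4 ← R4 + (1/3)·R2: [0, 0, 0, 0, 16/3]
R5 ← R5 + (8/3)·R2: [0, 0, 0, 0, 23/3]
R4 ← R4 − (16/49)·R3: [0, 0, 0, 0, 0]
R5 ← R5 − (23/49)·R3: [0, 0, 0, 0, 0]
The echelon form has 3 nonzero rows; the last pivot sits in the augmented column, so rank(T) = 2 but rank([T|b]) = 3.
Since the ranks differ, the system is inconsistent.
It has no solutions.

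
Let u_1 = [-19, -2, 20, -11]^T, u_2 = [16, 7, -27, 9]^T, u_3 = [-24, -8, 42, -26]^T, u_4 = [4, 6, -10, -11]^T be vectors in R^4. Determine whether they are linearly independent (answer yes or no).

Form the matrix with these vectors as rows and row reduce.
R2 ← R2 + (16/19)·R1: [0, 101/19, -193/19, -5/19]
R3 ← R3 − (24/19)·R1: [0, -104/19, 318/19, -230/19]
R4 ← R4 + (4/19)·R1: [0, 106/19, -110/19, -253/19]
R3 ← R3 + (104/101)·R2: [0, 0, 634/101, -1250/101]
R4 ← R4 − (106/101)·R2: [0, 0, 492/101, -1317/101]
R4 ← R4 − (246/317)·R3: [0, 0, 0, -1089/317]
4 nonzero rows, so the 4 vectors span a space of dimension 4.
Since 4 = 4, the vectors are linearly independent.

yes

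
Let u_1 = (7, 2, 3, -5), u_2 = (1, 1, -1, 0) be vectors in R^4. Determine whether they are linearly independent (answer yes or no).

yes

Form the matrix with these vectors as rows and row reduce.
R2 ← R2 − (1/7)·R1: [0, 5/7, -10/7, 5/7]
2 nonzero rows, so the 2 vectors span a space of dimension 2.
Since 2 = 2, the vectors are linearly independent.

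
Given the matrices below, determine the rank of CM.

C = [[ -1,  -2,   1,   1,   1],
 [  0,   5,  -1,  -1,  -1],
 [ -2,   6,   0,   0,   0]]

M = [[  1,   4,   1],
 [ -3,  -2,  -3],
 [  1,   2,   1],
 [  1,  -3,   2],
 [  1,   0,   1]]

2

First compute CM:
[[  8,  -1,   9],
 [-18,  -9, -19],
 [-20, -20, -20]]
Now row reduce the product.
R2 ← R2 + (9/4)·R1: [0, -45/4, 5/4]
R3 ← R3 + (5/2)·R1: [0, -45/2, 5/2]
R3 ← R3 − (2)·R2: [0, 0, 0]
2 nonzero rows, so rank(CM) = 2.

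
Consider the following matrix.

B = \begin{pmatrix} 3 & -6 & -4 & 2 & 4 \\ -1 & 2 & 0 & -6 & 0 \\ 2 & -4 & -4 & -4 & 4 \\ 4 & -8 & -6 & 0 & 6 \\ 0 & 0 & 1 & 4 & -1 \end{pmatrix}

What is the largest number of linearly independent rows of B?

2

Row reduce to echelon form.
R2 ← R2 + (1/3)·R1: [0, 0, -4/3, -16/3, 4/3]
R3 ← R3 − (2/3)·R1: [0, 0, -4/3, -16/3, 4/3]
R4 ← R4 − (4/3)·R1: [0, 0, -2/3, -8/3, 2/3]
R3 ← R3 − R2: [0, 0, 0, 0, 0]
R4 ← R4 − (1/2)·R2: [0, 0, 0, 0, 0]
R5 ← R5 + (3/4)·R2: [0, 0, 0, 0, 0]
Echelon form has 2 nonzero rows, so rank(B) = 2.
The rank gives the maximum number of linearly independent rows: 2.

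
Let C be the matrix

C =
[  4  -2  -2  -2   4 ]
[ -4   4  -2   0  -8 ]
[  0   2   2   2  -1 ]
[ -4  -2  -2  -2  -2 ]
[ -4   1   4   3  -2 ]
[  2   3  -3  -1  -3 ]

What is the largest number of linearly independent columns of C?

Row reduce to echelon form.
R2 ← R2 + R1: [0, 2, -4, -2, -4]
R4 ← R4 + R1: [0, -4, -4, -4, 2]
R5 ← R5 + R1: [0, -1, 2, 1, 2]
R6 ← R6 − (1/2)·R1: [0, 4, -2, 0, -5]
R3 ← R3 − R2: [0, 0, 6, 4, 3]
R4 ← R4 + (2)·R2: [0, 0, -12, -8, -6]
R5 ← R5 + (1/2)·R2: [0, 0, 0, 0, 0]
R6 ← R6 − (2)·R2: [0, 0, 6, 4, 3]
R4 ← R4 + (2)·R3: [0, 0, 0, 0, 0]
R6 ← R6 − R3: [0, 0, 0, 0, 0]
Echelon form has 3 nonzero rows, so rank(C) = 3.
The rank gives the maximum number of linearly independent columns: 3.

3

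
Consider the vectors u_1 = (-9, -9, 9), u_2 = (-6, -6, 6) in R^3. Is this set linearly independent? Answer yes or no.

Form the matrix with these vectors as rows and row reduce.
R2 ← R2 − (2/3)·R1: [0, 0, 0]
1 nonzero row, so the 2 vectors span a space of dimension 1.
Since 1 < 2, the vectors are linearly dependent.

no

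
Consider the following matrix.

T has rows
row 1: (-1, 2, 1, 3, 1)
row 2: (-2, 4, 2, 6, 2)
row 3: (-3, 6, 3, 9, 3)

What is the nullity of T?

Row reduce to echelon form.
R2 ← R2 − (2)·R1: [0, 0, 0, 0, 0]
R3 ← R3 − (3)·R1: [0, 0, 0, 0, 0]
1 nonzero row, so rank(T) = 1.
T has 5 columns; by rank–nullity, nullity = 5 − 1 = 4.

4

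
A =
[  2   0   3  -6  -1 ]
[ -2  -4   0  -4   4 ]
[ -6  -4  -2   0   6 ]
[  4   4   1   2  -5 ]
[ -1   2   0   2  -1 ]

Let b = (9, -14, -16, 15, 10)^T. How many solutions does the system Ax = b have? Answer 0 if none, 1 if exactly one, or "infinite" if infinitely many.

infinite

Row reduce the augmented matrix [A | b].
R2 ← R2 + R1: [0, -4, 3, -10, 3, -5]
R3 ← R3 + (3)·R1: [0, -4, 7, -18, 3, 11]
R4 ← R4 − (2)·R1: [0, 4, -5, 14, -3, -3]
R5 ← R5 + (1/2)·R1: [0, 2, 3/2, -1, -3/2, 29/2]
R3 ← R3 − R2: [0, 0, 4, -8, 0, 16]
R4 ← R4 + R2: [0, 0, -2, 4, 0, -8]
R5 ← R5 + (1/2)·R2: [0, 0, 3, -6, 0, 12]
R4 ← R4 + (1/2)·R3: [0, 0, 0, 0, 0, 0]
R5 ← R5 − (3/4)·R3: [0, 0, 0, 0, 0, 0]
The echelon form has 3 nonzero rows, and every pivot lies in the first 5 columns, so rank(A) = rank([A|b]) = 3.
The system is consistent.
rank = 3 < 5 unknowns, so there are infinitely many solutions.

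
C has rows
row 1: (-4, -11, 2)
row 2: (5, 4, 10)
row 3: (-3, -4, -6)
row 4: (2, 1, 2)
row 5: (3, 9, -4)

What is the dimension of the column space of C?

Row reduce to echelon form.
R2 ← R2 + (5/4)·R1: [0, -39/4, 25/2]
R3 ← R3 − (3/4)·R1: [0, 17/4, -15/2]
R4 ← R4 + (1/2)·R1: [0, -9/2, 3]
R5 ← R5 + (3/4)·R1: [0, 3/4, -5/2]
R3 ← R3 + (17/39)·R2: [0, 0, -80/39]
R4 ← R4 − (6/13)·R2: [0, 0, -36/13]
R5 ← R5 + (1/13)·R2: [0, 0, -20/13]
R4 ← R4 − (27/20)·R3: [0, 0, 0]
R5 ← R5 − (3/4)·R3: [0, 0, 0]
Echelon form has 3 nonzero rows, so rank(C) = 3.
The column space has dimension equal to the rank: 3.

3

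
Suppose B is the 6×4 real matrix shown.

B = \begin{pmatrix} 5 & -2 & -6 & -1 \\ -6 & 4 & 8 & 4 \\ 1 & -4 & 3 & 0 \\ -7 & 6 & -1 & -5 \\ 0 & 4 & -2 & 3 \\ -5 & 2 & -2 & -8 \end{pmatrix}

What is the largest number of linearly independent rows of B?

4

Row reduce to echelon form.
R2 ← R2 + (6/5)·R1: [0, 8/5, 4/5, 14/5]
R3 ← R3 − (1/5)·R1: [0, -18/5, 21/5, 1/5]
R4 ← R4 + (7/5)·R1: [0, 16/5, -47/5, -32/5]
R6 ← R6 + R1: [0, 0, -8, -9]
R3 ← R3 + (9/4)·R2: [0, 0, 6, 13/2]
R4 ← R4 − (2)·R2: [0, 0, -11, -12]
R5 ← R5 − (5/2)·R2: [0, 0, -4, -4]
R4 ← R4 + (11/6)·R3: [0, 0, 0, -1/12]
R5 ← R5 + (2/3)·R3: [0, 0, 0, 1/3]
R6 ← R6 + (4/3)·R3: [0, 0, 0, -1/3]
R5 ← R5 + (4)·R4: [0, 0, 0, 0]
R6 ← R6 − (4)·R4: [0, 0, 0, 0]
Echelon form has 4 nonzero rows, so rank(B) = 4.
The rank gives the maximum number of linearly independent rows: 4.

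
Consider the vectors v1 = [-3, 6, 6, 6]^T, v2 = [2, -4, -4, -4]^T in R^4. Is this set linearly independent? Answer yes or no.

Form the matrix with these vectors as rows and row reduce.
R2 ← R2 + (2/3)·R1: [0, 0, 0, 0]
1 nonzero row, so the 2 vectors span a space of dimension 1.
Since 1 < 2, the vectors are linearly dependent.

no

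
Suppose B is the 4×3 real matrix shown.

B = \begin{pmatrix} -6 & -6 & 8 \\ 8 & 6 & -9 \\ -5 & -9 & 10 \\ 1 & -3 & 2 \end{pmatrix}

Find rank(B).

2

Row reduce to echelon form.
R2 ← R2 + (4/3)·R1: [0, -2, 5/3]
R3 ← R3 − (5/6)·R1: [0, -4, 10/3]
R4 ← R4 + (1/6)·R1: [0, -4, 10/3]
R3 ← R3 − (2)·R2: [0, 0, 0]
R4 ← R4 − (2)·R2: [0, 0, 0]
Echelon form has 2 nonzero rows, so rank(B) = 2.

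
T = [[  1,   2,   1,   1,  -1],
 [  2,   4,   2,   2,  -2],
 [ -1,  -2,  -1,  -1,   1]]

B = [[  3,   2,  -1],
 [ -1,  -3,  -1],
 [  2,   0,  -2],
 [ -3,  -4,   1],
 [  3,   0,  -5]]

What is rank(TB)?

First compute TB:
[[ -3,  -8,   1],
 [ -6, -16,   2],
 [  3,   8,  -1]]
Now row reduce the product.
R2 ← R2 − (2)·R1: [0, 0, 0]
R3 ← R3 + R1: [0, 0, 0]
1 nonzero row, so rank(TB) = 1.

1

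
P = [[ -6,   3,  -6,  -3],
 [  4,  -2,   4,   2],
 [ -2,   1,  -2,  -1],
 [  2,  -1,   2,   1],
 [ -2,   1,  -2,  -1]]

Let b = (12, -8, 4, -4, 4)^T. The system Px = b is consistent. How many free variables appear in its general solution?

Row reduce the augmented matrix [P | b].
R2 ← R2 + (2/3)·R1: [0, 0, 0, 0, 0]
R3 ← R3 − (1/3)·R1: [0, 0, 0, 0, 0]
R4 ← R4 + (1/3)·R1: [0, 0, 0, 0, 0]
R5 ← R5 − (1/3)·R1: [0, 0, 0, 0, 0]
The echelon form has 1 nonzero rows, and every pivot lies in the first 4 columns, so rank(P) = rank([P|b]) = 1.
The system is consistent.
Free variables = (unknowns) − (rank) = 4 − 1 = 3.

3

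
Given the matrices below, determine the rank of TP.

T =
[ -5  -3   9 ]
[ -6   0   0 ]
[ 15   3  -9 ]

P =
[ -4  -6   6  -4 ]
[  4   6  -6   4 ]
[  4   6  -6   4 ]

1

First compute TP:
[[ 44,  66, -66,  44],
 [ 24,  36, -36,  24],
 [-84, -126, 126, -84]]
Now row reduce the product.
R2 ← R2 − (6/11)·R1: [0, 0, 0, 0]
R3 ← R3 + (21/11)·R1: [0, 0, 0, 0]
1 nonzero row, so rank(TP) = 1.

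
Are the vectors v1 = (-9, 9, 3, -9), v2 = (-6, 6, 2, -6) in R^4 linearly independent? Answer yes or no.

no

Form the matrix with these vectors as rows and row reduce.
R2 ← R2 − (2/3)·R1: [0, 0, 0, 0]
1 nonzero row, so the 2 vectors span a space of dimension 1.
Since 1 < 2, the vectors are linearly dependent.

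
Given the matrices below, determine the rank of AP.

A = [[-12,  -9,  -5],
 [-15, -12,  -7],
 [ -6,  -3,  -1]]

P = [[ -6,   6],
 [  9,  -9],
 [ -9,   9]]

First compute AP:
[[ 36, -36],
 [ 45, -45],
 [ 18, -18]]
Now row reduce the product.
R2 ← R2 − (5/4)·R1: [0, 0]
R3 ← R3 − (1/2)·R1: [0, 0]
1 nonzero row, so rank(AP) = 1.

1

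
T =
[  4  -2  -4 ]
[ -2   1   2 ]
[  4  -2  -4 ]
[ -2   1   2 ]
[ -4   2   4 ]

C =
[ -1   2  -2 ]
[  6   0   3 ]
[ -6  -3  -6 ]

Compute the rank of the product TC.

First compute TC:
[[  8,  20,  10],
 [ -4, -10,  -5],
 [  8,  20,  10],
 [ -4, -10,  -5],
 [ -8, -20, -10]]
Now row reduce the product.
R2 ← R2 + (1/2)·R1: [0, 0, 0]
R3 ← R3 − R1: [0, 0, 0]
R4 ← R4 + (1/2)·R1: [0, 0, 0]
R5 ← R5 + R1: [0, 0, 0]
1 nonzero row, so rank(TC) = 1.

1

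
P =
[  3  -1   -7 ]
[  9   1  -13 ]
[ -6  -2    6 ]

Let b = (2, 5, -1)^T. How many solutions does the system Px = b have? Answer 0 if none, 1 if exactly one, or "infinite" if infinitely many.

Row reduce the augmented matrix [P | b].
R2 ← R2 − (3)·R1: [0, 4, 8, -1]
R3 ← R3 + (2)·R1: [0, -4, -8, 3]
R3 ← R3 + R2: [0, 0, 0, 2]
The echelon form has 3 nonzero rows; the last pivot sits in the augmented column, so rank(P) = 2 but rank([P|b]) = 3.
Since the ranks differ, the system is inconsistent.
It has no solutions.

0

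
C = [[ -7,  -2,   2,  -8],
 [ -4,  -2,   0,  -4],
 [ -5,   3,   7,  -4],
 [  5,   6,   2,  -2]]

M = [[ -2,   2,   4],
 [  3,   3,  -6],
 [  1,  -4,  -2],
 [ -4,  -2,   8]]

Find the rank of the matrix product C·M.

2

First compute CM:
[[ 42, -12, -84],
 [ 18,  -6, -36],
 [ 42, -21, -84],
 [ 18,  24, -36]]
Now row reduce the product.
R2 ← R2 − (3/7)·R1: [0, -6/7, 0]
R3 ← R3 − R1: [0, -9, 0]
R4 ← R4 − (3/7)·R1: [0, 204/7, 0]
R3 ← R3 − (21/2)·R2: [0, 0, 0]
R4 ← R4 + (34)·R2: [0, 0, 0]
2 nonzero rows, so rank(CM) = 2.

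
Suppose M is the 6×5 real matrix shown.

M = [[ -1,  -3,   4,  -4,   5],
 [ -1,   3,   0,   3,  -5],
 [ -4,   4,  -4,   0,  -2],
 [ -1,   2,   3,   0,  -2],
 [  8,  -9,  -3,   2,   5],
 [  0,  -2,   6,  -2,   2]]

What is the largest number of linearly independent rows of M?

4

Row reduce to echelon form.
R2 ← R2 − R1: [0, 6, -4, 7, -10]
R3 ← R3 − (4)·R1: [0, 16, -20, 16, -22]
R4 ← R4 − R1: [0, 5, -1, 4, -7]
R5 ← R5 + (8)·R1: [0, -33, 29, -30, 45]
R3 ← R3 − (8/3)·R2: [0, 0, -28/3, -8/3, 14/3]
R4 ← R4 − (5/6)·R2: [0, 0, 7/3, -11/6, 4/3]
R5 ← R5 + (11/2)·R2: [0, 0, 7, 17/2, -10]
R6 ← R6 + (1/3)·R2: [0, 0, 14/3, 1/3, -4/3]
R4 ← R4 + (1/4)·R3: [0, 0, 0, -5/2, 5/2]
R5 ← R5 + (3/4)·R3: [0, 0, 0, 13/2, -13/2]
R6 ← R6 + (1/2)·R3: [0, 0, 0, -1, 1]
R5 ← R5 + (13/5)·R4: [0, 0, 0, 0, 0]
R6 ← R6 − (2/5)·R4: [0, 0, 0, 0, 0]
Echelon form has 4 nonzero rows, so rank(M) = 4.
The rank gives the maximum number of linearly independent rows: 4.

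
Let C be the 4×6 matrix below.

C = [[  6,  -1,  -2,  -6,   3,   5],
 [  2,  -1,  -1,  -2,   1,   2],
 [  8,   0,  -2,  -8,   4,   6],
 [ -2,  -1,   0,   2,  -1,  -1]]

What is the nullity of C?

4

Row reduce to echelon form.
R2 ← R2 − (1/3)·R1: [0, -2/3, -1/3, 0, 0, 1/3]
R3 ← R3 − (4/3)·R1: [0, 4/3, 2/3, 0, 0, -2/3]
R4 ← R4 + (1/3)·R1: [0, -4/3, -2/3, 0, 0, 2/3]
R3 ← R3 + (2)·R2: [0, 0, 0, 0, 0, 0]
R4 ← R4 − (2)·R2: [0, 0, 0, 0, 0, 0]
2 nonzero rows, so rank(C) = 2.
C has 6 columns; by rank–nullity, nullity = 6 − 2 = 4.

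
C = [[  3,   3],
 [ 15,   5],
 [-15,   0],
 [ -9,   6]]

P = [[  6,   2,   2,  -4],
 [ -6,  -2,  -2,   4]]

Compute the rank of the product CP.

First compute CP:
[[  0,   0,   0,   0],
 [ 60,  20,  20, -40],
 [-90, -30, -30,  60],
 [-90, -30, -30,  60]]
Now row reduce the product.
Swap R1 ↔ R2
R3 ← R3 + (3/2)·R1: [0, 0, 0, 0]
R4 ← R4 + (3/2)·R1: [0, 0, 0, 0]
1 nonzero row, so rank(CP) = 1.

1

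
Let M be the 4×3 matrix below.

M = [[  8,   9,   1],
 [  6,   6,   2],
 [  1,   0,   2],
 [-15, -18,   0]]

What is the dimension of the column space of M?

Row reduce to echelon form.
R2 ← R2 − (3/4)·R1: [0, -3/4, 5/4]
R3 ← R3 − (1/8)·R1: [0, -9/8, 15/8]
R4 ← R4 + (15/8)·R1: [0, -9/8, 15/8]
R3 ← R3 − (3/2)·R2: [0, 0, 0]
R4 ← R4 − (3/2)·R2: [0, 0, 0]
Echelon form has 2 nonzero rows, so rank(M) = 2.
The column space has dimension equal to the rank: 2.

2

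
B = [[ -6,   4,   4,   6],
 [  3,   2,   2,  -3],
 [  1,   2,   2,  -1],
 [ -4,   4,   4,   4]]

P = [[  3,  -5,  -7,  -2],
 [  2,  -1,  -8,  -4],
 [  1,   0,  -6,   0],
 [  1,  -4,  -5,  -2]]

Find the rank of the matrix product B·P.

2

First compute BP:
[[  0,   2, -44, -16],
 [ 12,  -5, -34,  -8],
 [  8,  -3, -30,  -8],
 [  4,   0, -48, -16]]
Now row reduce the product.
Swap R1 ↔ R2
R3 ← R3 − (2/3)·R1: [0, 1/3, -22/3, -8/3]
R4 ← R4 − (1/3)·R1: [0, 5/3, -110/3, -40/3]
R3 ← R3 − (1/6)·R2: [0, 0, 0, 0]
R4 ← R4 − (5/6)·R2: [0, 0, 0, 0]
2 nonzero rows, so rank(BP) = 2.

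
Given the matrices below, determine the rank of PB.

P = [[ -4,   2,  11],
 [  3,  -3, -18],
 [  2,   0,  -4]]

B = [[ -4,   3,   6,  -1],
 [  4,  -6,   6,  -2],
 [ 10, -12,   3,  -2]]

2

First compute PB:
[[134, -156,  21, -22],
 [-204, 243, -54,  39],
 [-48,  54,   0,   6]]
Now row reduce the product.
R2 ← R2 + (102/67)·R1: [0, 369/67, -1476/67, 369/67]
R3 ← R3 + (24/67)·R1: [0, -126/67, 504/67, -126/67]
R3 ← R3 + (14/41)·R2: [0, 0, 0, 0]
2 nonzero rows, so rank(PB) = 2.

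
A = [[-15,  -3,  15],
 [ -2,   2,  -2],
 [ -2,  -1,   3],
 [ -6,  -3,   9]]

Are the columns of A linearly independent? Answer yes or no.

Row reduce A to echelon form.
R2 ← R2 − (2/15)·R1: [0, 12/5, -4]
R3 ← R3 − (2/15)·R1: [0, -3/5, 1]
R4 ← R4 − (2/5)·R1: [0, -9/5, 3]
R3 ← R3 + (1/4)·R2: [0, 0, 0]
R4 ← R4 + (3/4)·R2: [0, 0, 0]
2 pivots among 3 columns.
Only 2 < 3 pivot columns, so the columns are linearly dependent.

no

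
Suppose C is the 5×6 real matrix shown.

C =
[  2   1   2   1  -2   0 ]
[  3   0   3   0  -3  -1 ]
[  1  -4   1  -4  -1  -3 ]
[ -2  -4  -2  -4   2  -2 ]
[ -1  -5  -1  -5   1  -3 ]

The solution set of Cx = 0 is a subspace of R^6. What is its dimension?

4

Row reduce to echelon form.
R2 ← R2 − (3/2)·R1: [0, -3/2, 0, -3/2, 0, -1]
R3 ← R3 − (1/2)·R1: [0, -9/2, 0, -9/2, 0, -3]
R4 ← R4 + R1: [0, -3, 0, -3, 0, -2]
R5 ← R5 + (1/2)·R1: [0, -9/2, 0, -9/2, 0, -3]
R3 ← R3 − (3)·R2: [0, 0, 0, 0, 0, 0]
R4 ← R4 − (2)·R2: [0, 0, 0, 0, 0, 0]
R5 ← R5 − (3)·R2: [0, 0, 0, 0, 0, 0]
2 nonzero rows, so rank(C) = 2.
C has 6 columns; by rank–nullity, nullity = 6 − 2 = 4.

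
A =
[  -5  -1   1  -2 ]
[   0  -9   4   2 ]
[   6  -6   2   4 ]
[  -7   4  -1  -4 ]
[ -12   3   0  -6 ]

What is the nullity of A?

Row reduce to echelon form.
R3 ← R3 + (6/5)·R1: [0, -36/5, 16/5, 8/5]
R4 ← R4 − (7/5)·R1: [0, 27/5, -12/5, -6/5]
R5 ← R5 − (12/5)·R1: [0, 27/5, -12/5, -6/5]
R3 ← R3 − (4/5)·R2: [0, 0, 0, 0]
R4 ← R4 + (3/5)·R2: [0, 0, 0, 0]
R5 ← R5 + (3/5)·R2: [0, 0, 0, 0]
2 nonzero rows, so rank(A) = 2.
A has 4 columns; by rank–nullity, nullity = 4 − 2 = 2.

2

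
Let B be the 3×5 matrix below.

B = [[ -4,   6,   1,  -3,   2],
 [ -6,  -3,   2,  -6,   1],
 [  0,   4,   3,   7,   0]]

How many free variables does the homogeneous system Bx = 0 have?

2

Row reduce to echelon form.
R2 ← R2 − (3/2)·R1: [0, -12, 1/2, -3/2, -2]
R3 ← R3 + (1/3)·R2: [0, 0, 19/6, 13/2, -2/3]
3 nonzero rows, so rank(B) = 3.
B has 5 columns; by rank–nullity, nullity = 5 − 3 = 2.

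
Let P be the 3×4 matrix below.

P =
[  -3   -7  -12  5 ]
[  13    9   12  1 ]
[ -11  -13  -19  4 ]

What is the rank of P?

3

Row reduce to echelon form.
R2 ← R2 + (13/3)·R1: [0, -64/3, -40, 68/3]
R3 ← R3 − (11/3)·R1: [0, 38/3, 25, -43/3]
R3 ← R3 + (19/32)·R2: [0, 0, 5/4, -7/8]
Echelon form has 3 nonzero rows, so rank(P) = 3.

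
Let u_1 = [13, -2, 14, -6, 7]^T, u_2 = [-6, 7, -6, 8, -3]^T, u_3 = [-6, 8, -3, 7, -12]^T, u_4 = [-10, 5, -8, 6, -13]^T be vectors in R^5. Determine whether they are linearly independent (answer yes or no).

Form the matrix with these vectors as rows and row reduce.
R2 ← R2 + (6/13)·R1: [0, 79/13, 6/13, 68/13, 3/13]
R3 ← R3 + (6/13)·R1: [0, 92/13, 45/13, 55/13, -114/13]
R4 ← R4 + (10/13)·R1: [0, 45/13, 36/13, 18/13, -99/13]
R3 ← R3 − (92/79)·R2: [0, 0, 231/79, -147/79, -714/79]
R4 ← R4 − (45/79)·R2: [0, 0, 198/79, -126/79, -612/79]
R4 ← R4 − (6/7)·R3: [0, 0, 0, 0, 0]
3 nonzero rows, so the 4 vectors span a space of dimension 3.
Since 3 < 4, the vectors are linearly dependent.

no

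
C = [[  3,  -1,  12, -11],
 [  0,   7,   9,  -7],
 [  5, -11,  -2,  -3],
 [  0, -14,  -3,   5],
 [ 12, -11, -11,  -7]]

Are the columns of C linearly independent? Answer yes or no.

Row reduce C to echelon form.
R3 ← R3 − (5/3)·R1: [0, -28/3, -22, 46/3]
R5 ← R5 − (4)·R1: [0, -7, -59, 37]
R3 ← R3 + (4/3)·R2: [0, 0, -10, 6]
R4 ← R4 + (2)·R2: [0, 0, 15, -9]
R5 ← R5 + R2: [0, 0, -50, 30]
R4 ← R4 + (3/2)·R3: [0, 0, 0, 0]
R5 ← R5 − (5)·R3: [0, 0, 0, 0]
3 pivots among 4 columns.
Only 3 < 4 pivot columns, so the columns are linearly dependent.

no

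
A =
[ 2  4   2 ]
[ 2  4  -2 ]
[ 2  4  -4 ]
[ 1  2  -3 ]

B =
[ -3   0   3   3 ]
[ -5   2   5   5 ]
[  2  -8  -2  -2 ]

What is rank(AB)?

First compute AB:
[[-22,  -8,  22,  22],
 [-30,  24,  30,  30],
 [-34,  40,  34,  34],
 [-19,  28,  19,  19]]
Now row reduce the product.
R2 ← R2 − (15/11)·R1: [0, 384/11, 0, 0]
R3 ← R3 − (17/11)·R1: [0, 576/11, 0, 0]
R4 ← R4 − (19/22)·R1: [0, 384/11, 0, 0]
R3 ← R3 − (3/2)·R2: [0, 0, 0, 0]
R4 ← R4 − R2: [0, 0, 0, 0]
2 nonzero rows, so rank(AB) = 2.

2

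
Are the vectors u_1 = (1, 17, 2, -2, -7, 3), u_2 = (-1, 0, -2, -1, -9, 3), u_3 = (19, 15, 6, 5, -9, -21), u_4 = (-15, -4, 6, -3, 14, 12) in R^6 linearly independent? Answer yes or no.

yes

Form the matrix with these vectors as rows and row reduce.
R2 ← R2 + R1: [0, 17, 0, -3, -16, 6]
R3 ← R3 − (19)·R1: [0, -308, -32, 43, 124, -78]
R4 ← R4 + (15)·R1: [0, 251, 36, -33, -91, 57]
R3 ← R3 + (308/17)·R2: [0, 0, -32, -193/17, -2820/17, 522/17]
R4 ← R4 − (251/17)·R2: [0, 0, 36, 192/17, 2469/17, -537/17]
R4 ← R4 + (9/8)·R3: [0, 0, 0, -201/136, -1407/34, 201/68]
4 nonzero rows, so the 4 vectors span a space of dimension 4.
Since 4 = 4, the vectors are linearly independent.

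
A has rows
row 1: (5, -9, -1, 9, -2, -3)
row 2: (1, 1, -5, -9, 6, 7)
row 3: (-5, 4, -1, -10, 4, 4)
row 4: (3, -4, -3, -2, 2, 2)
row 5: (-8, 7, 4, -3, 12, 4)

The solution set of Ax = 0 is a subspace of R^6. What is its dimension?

1

Row reduce to echelon form.
R2 ← R2 − (1/5)·R1: [0, 14/5, -24/5, -54/5, 32/5, 38/5]
R3 ← R3 + R1: [0, -5, -2, -1, 2, 1]
R4 ← R4 − (3/5)·R1: [0, 7/5, -12/5, -37/5, 16/5, 19/5]
R5 ← R5 + (8/5)·R1: [0, -37/5, 12/5, 57/5, 44/5, -4/5]
R3 ← R3 + (25/14)·R2: [0, 0, -74/7, -142/7, 94/7, 102/7]
R4 ← R4 − (1/2)·R2: [0, 0, 0, -2, 0, 0]
R5 ← R5 + (37/14)·R2: [0, 0, -72/7, -120/7, 180/7, 135/7]
R5 ← R5 − (36/37)·R3: [0, 0, 0, 96/37, 468/37, 189/37]
R5 ← R5 + (48/37)·R4: [0, 0, 0, 0, 468/37, 189/37]
5 nonzero rows, so rank(A) = 5.
A has 6 columns; by rank–nullity, nullity = 6 − 5 = 1.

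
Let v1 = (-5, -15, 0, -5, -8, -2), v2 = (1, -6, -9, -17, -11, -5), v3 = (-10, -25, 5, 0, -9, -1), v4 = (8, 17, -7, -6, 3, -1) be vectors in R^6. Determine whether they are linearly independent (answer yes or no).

no

Form the matrix with these vectors as rows and row reduce.
R2 ← R2 + (1/5)·R1: [0, -9, -9, -18, -63/5, -27/5]
R3 ← R3 − (2)·R1: [0, 5, 5, 10, 7, 3]
R4 ← R4 + (8/5)·R1: [0, -7, -7, -14, -49/5, -21/5]
R3 ← R3 + (5/9)·R2: [0, 0, 0, 0, 0, 0]
R4 ← R4 − (7/9)·R2: [0, 0, 0, 0, 0, 0]
2 nonzero rows, so the 4 vectors span a space of dimension 2.
Since 2 < 4, the vectors are linearly dependent.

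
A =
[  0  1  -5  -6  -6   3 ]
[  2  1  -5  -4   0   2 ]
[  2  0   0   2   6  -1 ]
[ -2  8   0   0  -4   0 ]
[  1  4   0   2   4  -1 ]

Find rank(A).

3

Row reduce to echelon form.
Swap R1 ↔ R2
R3 ← R3 − R1: [0, -1, 5, 6, 6, -3]
R4 ← R4 + R1: [0, 9, -5, -4, -4, 2]
R5 ← R5 − (1/2)·R1: [0, 7/2, 5/2, 4, 4, -2]
R3 ← R3 + R2: [0, 0, 0, 0, 0, 0]
R4 ← R4 − (9)·R2: [0, 0, 40, 50, 50, -25]
R5 ← R5 − (7/2)·R2: [0, 0, 20, 25, 25, -25/2]
Swap R3 ↔ R4
R5 ← R5 − (1/2)·R3: [0, 0, 0, 0, 0, 0]
Echelon form has 3 nonzero rows, so rank(A) = 3.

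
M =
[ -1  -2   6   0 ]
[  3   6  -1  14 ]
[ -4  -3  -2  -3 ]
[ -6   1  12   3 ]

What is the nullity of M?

0

Row reduce to echelon form.
R2 ← R2 + (3)·R1: [0, 0, 17, 14]
R3 ← R3 − (4)·R1: [0, 5, -26, -3]
R4 ← R4 − (6)·R1: [0, 13, -24, 3]
Swap R2 ↔ R3
R4 ← R4 − (13/5)·R2: [0, 0, 218/5, 54/5]
R4 ← R4 − (218/85)·R3: [0, 0, 0, -2134/85]
4 nonzero rows, so rank(M) = 4.
M has 4 columns; by rank–nullity, nullity = 4 − 4 = 0.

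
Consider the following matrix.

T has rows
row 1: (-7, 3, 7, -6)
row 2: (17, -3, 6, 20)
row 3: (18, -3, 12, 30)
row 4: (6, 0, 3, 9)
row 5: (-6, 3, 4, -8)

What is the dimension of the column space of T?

Row reduce to echelon form.
R2 ← R2 + (17/7)·R1: [0, 30/7, 23, 38/7]
R3 ← R3 + (18/7)·R1: [0, 33/7, 30, 102/7]
R4 ← R4 + (6/7)·R1: [0, 18/7, 9, 27/7]
R5 ← R5 − (6/7)·R1: [0, 3/7, -2, -20/7]
R3 ← R3 − (11/10)·R2: [0, 0, 47/10, 43/5]
R4 ← R4 − (3/5)·R2: [0, 0, -24/5, 3/5]
R5 ← R5 − (1/10)·R2: [0, 0, -43/10, -17/5]
R4 ← R4 + (48/47)·R3: [0, 0, 0, 441/47]
R5 ← R5 + (43/47)·R3: [0, 0, 0, 210/47]
R5 ← R5 − (10/21)·R4: [0, 0, 0, 0]
Echelon form has 4 nonzero rows, so rank(T) = 4.
The column space has dimension equal to the rank: 4.

4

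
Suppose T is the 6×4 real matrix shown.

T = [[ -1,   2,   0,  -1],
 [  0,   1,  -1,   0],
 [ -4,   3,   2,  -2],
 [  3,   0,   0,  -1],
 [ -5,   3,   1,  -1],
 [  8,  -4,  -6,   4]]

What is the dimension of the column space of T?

Row reduce to echelon form.
R3 ← R3 − (4)·R1: [0, -5, 2, 2]
R4 ← R4 + (3)·R1: [0, 6, 0, -4]
R5 ← R5 − (5)·R1: [0, -7, 1, 4]
R6 ← R6 + (8)·R1: [0, 12, -6, -4]
R3 ← R3 + (5)·R2: [0, 0, -3, 2]
R4 ← R4 − (6)·R2: [0, 0, 6, -4]
R5 ← R5 + (7)·R2: [0, 0, -6, 4]
R6 ← R6 − (12)·R2: [0, 0, 6, -4]
R4 ← R4 + (2)·R3: [0, 0, 0, 0]
R5 ← R5 − (2)·R3: [0, 0, 0, 0]
R6 ← R6 + (2)·R3: [0, 0, 0, 0]
Echelon form has 3 nonzero rows, so rank(T) = 3.
The column space has dimension equal to the rank: 3.

3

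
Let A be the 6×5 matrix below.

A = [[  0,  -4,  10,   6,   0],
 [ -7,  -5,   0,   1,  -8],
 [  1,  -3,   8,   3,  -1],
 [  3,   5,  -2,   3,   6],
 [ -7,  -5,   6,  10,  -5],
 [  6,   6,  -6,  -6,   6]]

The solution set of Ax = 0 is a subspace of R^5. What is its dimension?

1

Row reduce to echelon form.
Swap R1 ↔ R2
R3 ← R3 + (1/7)·R1: [0, -26/7, 8, 22/7, -15/7]
R4 ← R4 + (3/7)·R1: [0, 20/7, -2, 24/7, 18/7]
R5 ← R5 − R1: [0, 0, 6, 9, 3]
R6 ← R6 + (6/7)·R1: [0, 12/7, -6, -36/7, -6/7]
R3 ← R3 − (13/14)·R2: [0, 0, -9/7, -17/7, -15/7]
R4 ← R4 + (5/7)·R2: [0, 0, 36/7, 54/7, 18/7]
R6 ← R6 + (3/7)·R2: [0, 0, -12/7, -18/7, -6/7]
R4 ← R4 + (4)·R3: [0, 0, 0, -2, -6]
R5 ← R5 + (14/3)·R3: [0, 0, 0, -7/3, -7]
R6 ← R6 − (4/3)·R3: [0, 0, 0, 2/3, 2]
R5 ← R5 − (7/6)·R4: [0, 0, 0, 0, 0]
R6 ← R6 + (1/3)·R4: [0, 0, 0, 0, 0]
4 nonzero rows, so rank(A) = 4.
A has 5 columns; by rank–nullity, nullity = 5 − 4 = 1.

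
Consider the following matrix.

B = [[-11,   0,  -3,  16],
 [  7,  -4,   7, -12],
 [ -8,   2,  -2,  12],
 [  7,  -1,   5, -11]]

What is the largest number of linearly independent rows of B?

3

Row reduce to echelon form.
R2 ← R2 + (7/11)·R1: [0, -4, 56/11, -20/11]
R3 ← R3 − (8/11)·R1: [0, 2, 2/11, 4/11]
R4 ← R4 + (7/11)·R1: [0, -1, 34/11, -9/11]
R3 ← R3 + (1/2)·R2: [0, 0, 30/11, -6/11]
R4 ← R4 − (1/4)·R2: [0, 0, 20/11, -4/11]
R4 ← R4 − (2/3)·R3: [0, 0, 0, 0]
Echelon form has 3 nonzero rows, so rank(B) = 3.
The rank gives the maximum number of linearly independent rows: 3.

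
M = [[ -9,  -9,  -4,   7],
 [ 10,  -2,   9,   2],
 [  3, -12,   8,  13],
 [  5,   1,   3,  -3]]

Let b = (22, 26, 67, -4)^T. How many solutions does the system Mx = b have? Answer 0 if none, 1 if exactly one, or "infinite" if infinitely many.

infinite

Row reduce the augmented matrix [M | b].
R2 ← R2 + (10/9)·R1: [0, -12, 41/9, 88/9, 454/9]
R3 ← R3 + (1/3)·R1: [0, -15, 20/3, 46/3, 223/3]
R4 ← R4 + (5/9)·R1: [0, -4, 7/9, 8/9, 74/9]
R3 ← R3 − (5/4)·R2: [0, 0, 35/36, 28/9, 203/18]
R4 ← R4 − (1/3)·R2: [0, 0, -20/27, -64/27, -232/27]
R4 ← R4 + (16/21)·R3: [0, 0, 0, 0, 0]
The echelon form has 3 nonzero rows, and every pivot lies in the first 4 columns, so rank(M) = rank([M|b]) = 3.
The system is consistent.
rank = 3 < 4 unknowns, so there are infinitely many solutions.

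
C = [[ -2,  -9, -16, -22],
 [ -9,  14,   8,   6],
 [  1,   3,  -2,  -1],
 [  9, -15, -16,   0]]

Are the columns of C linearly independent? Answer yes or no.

yes

Row reduce C to echelon form.
R2 ← R2 − (9/2)·R1: [0, 109/2, 80, 105]
R3 ← R3 + (1/2)·R1: [0, -3/2, -10, -12]
R4 ← R4 + (9/2)·R1: [0, -111/2, -88, -99]
R3 ← R3 + (3/109)·R2: [0, 0, -850/109, -993/109]
R4 ← R4 + (111/109)·R2: [0, 0, -712/109, 864/109]
R4 ← R4 − (356/425)·R3: [0, 0, 0, 6612/425]
4 pivots among 4 columns.
Every column is a pivot column, so the columns are linearly independent.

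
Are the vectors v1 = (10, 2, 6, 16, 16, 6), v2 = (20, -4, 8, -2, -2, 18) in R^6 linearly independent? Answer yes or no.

Form the matrix with these vectors as rows and row reduce.
R2 ← R2 − (2)·R1: [0, -8, -4, -34, -34, 6]
2 nonzero rows, so the 2 vectors span a space of dimension 2.
Since 2 = 2, the vectors are linearly independent.

yes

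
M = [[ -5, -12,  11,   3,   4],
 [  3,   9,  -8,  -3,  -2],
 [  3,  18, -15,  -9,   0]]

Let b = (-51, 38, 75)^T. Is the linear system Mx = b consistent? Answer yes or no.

yes

Row reduce the augmented matrix [M | b].
R2 ← R2 + (3/5)·R1: [0, 9/5, -7/5, -6/5, 2/5, 37/5]
R3 ← R3 + (3/5)·R1: [0, 54/5, -42/5, -36/5, 12/5, 222/5]
R3 ← R3 − (6)·R2: [0, 0, 0, 0, 0, 0]
The echelon form has 2 nonzero rows, and every pivot lies in the first 5 columns, so rank(M) = rank([M|b]) = 2.
The system is consistent.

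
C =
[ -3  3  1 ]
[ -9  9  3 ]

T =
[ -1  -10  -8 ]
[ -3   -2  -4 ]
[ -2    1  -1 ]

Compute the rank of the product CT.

1

First compute CT:
[[ -8,  25,  11],
 [-24,  75,  33]]
Now row reduce the product.
R2 ← R2 − (3)·R1: [0, 0, 0]
1 nonzero row, so rank(CT) = 1.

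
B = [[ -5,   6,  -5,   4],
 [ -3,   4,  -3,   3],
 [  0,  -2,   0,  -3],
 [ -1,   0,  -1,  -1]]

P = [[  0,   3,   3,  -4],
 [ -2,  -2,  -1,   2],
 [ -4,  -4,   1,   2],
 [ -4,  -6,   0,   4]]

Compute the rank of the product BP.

First compute BP:
[[ -8, -31, -26,  38],
 [ -8, -23, -16,  26],
 [ 16,  22,   2, -16],
 [  8,   7,  -4,  -2]]
Now row reduce the product.
R2 ← R2 − R1: [0, 8, 10, -12]
R3 ← R3 + (2)·R1: [0, -40, -50, 60]
R4 ← R4 + R1: [0, -24, -30, 36]
R3 ← R3 + (5)·R2: [0, 0, 0, 0]
R4 ← R4 + (3)·R2: [0, 0, 0, 0]
2 nonzero rows, so rank(BP) = 2.

2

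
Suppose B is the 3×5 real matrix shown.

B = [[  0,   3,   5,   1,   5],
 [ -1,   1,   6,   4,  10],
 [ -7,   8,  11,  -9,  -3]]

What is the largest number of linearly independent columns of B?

3

Row reduce to echelon form.
Swap R1 ↔ R2
R3 ← R3 − (7)·R1: [0, 1, -31, -37, -73]
R3 ← R3 − (1/3)·R2: [0, 0, -98/3, -112/3, -224/3]
Echelon form has 3 nonzero rows, so rank(B) = 3.
The rank gives the maximum number of linearly independent columns: 3.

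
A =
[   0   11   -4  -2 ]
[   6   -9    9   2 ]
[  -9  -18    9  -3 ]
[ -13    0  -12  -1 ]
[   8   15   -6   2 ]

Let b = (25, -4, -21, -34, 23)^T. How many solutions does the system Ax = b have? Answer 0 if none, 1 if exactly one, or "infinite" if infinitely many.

Row reduce the augmented matrix [A | b].
Swap R1 ↔ R2
R3 ← R3 + (3/2)·R1: [0, -63/2, 45/2, 0, -27]
R4 ← R4 + (13/6)·R1: [0, -39/2, 15/2, 10/3, -128/3]
R5 ← R5 − (4/3)·R1: [0, 27, -18, -2/3, 85/3]
R3 ← R3 + (63/22)·R2: [0, 0, 243/22, -63/11, 981/22]
R4 ← R4 + (39/22)·R2: [0, 0, 9/22, -7/33, 109/66]
R5 ← R5 − (27/11)·R2: [0, 0, -90/11, 140/33, -1090/33]
R4 ← R4 − (1/27)·R3: [0, 0, 0, 0, 0]
R5 ← R5 + (20/27)·R3: [0, 0, 0, 0, 0]
The echelon form has 3 nonzero rows, and every pivot lies in the first 4 columns, so rank(A) = rank([A|b]) = 3.
The system is consistent.
rank = 3 < 4 unknowns, so there are infinitely many solutions.

infinite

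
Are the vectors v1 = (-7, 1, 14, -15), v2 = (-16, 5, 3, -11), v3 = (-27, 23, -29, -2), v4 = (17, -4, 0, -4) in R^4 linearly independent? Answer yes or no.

Form the matrix with these vectors as rows and row reduce.
R2 ← R2 − (16/7)·R1: [0, 19/7, -29, 163/7]
R3 ← R3 − (27/7)·R1: [0, 134/7, -83, 391/7]
R4 ← R4 + (17/7)·R1: [0, -11/7, 34, -283/7]
R3 ← R3 − (134/19)·R2: [0, 0, 2309/19, -2059/19]
R4 ← R4 + (11/19)·R2: [0, 0, 327/19, -512/19]
R4 ← R4 − (327/2309)·R3: [0, 0, 0, -26785/2309]
4 nonzero rows, so the 4 vectors span a space of dimension 4.
Since 4 = 4, the vectors are linearly independent.

yes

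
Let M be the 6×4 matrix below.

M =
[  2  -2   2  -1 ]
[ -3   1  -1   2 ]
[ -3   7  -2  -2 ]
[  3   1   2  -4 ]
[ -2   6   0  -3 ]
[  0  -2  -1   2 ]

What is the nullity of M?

Row reduce to echelon form.
R2 ← R2 + (3/2)·R1: [0, -2, 2, 1/2]
R3 ← R3 + (3/2)·R1: [0, 4, 1, -7/2]
R4 ← R4 − (3/2)·R1: [0, 4, -1, -5/2]
R5 ← R5 + R1: [0, 4, 2, -4]
R3 ← R3 + (2)·R2: [0, 0, 5, -5/2]
R4 ← R4 + (2)·R2: [0, 0, 3, -3/2]
R5 ← R5 + (2)·R2: [0, 0, 6, -3]
R6 ← R6 − R2: [0, 0, -3, 3/2]
R4 ← R4 − (3/5)·R3: [0, 0, 0, 0]
R5 ← R5 − (6/5)·R3: [0, 0, 0, 0]
R6 ← R6 + (3/5)·R3: [0, 0, 0, 0]
3 nonzero rows, so rank(M) = 3.
M has 4 columns; by rank–nullity, nullity = 4 − 3 = 1.

1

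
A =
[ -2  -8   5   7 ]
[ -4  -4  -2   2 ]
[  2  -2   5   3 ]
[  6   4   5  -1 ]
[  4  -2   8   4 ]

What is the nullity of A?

2

Row reduce to echelon form.
R2 ← R2 − (2)·R1: [0, 12, -12, -12]
R3 ← R3 + R1: [0, -10, 10, 10]
R4 ← R4 + (3)·R1: [0, -20, 20, 20]
R5 ← R5 + (2)·R1: [0, -18, 18, 18]
R3 ← R3 + (5/6)·R2: [0, 0, 0, 0]
R4 ← R4 + (5/3)·R2: [0, 0, 0, 0]
R5 ← R5 + (3/2)·R2: [0, 0, 0, 0]
2 nonzero rows, so rank(A) = 2.
A has 4 columns; by rank–nullity, nullity = 4 − 2 = 2.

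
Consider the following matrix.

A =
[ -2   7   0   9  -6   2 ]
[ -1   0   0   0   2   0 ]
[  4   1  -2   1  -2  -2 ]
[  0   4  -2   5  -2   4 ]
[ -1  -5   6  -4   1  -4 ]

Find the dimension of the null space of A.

Row reduce to echelon form.
R2 ← R2 − (1/2)·R1: [0, -7/2, 0, -9/2, 5, -1]
R3 ← R3 + (2)·R1: [0, 15, -2, 19, -14, 2]
R5 ← R5 − (1/2)·R1: [0, -17/2, 6, -17/2, 4, -5]
R3 ← R3 + (30/7)·R2: [0, 0, -2, -2/7, 52/7, -16/7]
R4 ← R4 + (8/7)·R2: [0, 0, -2, -1/7, 26/7, 20/7]
R5 ← R5 − (17/7)·R2: [0, 0, 6, 17/7, -57/7, -18/7]
R4 ← R4 − R3: [0, 0, 0, 1/7, -26/7, 36/7]
R5 ← R5 + (3)·R3: [0, 0, 0, 11/7, 99/7, -66/7]
R5 ← R5 − (11)·R4: [0, 0, 0, 0, 55, -66]
5 nonzero rows, so rank(A) = 5.
A has 6 columns; by rank–nullity, nullity = 6 − 5 = 1.

1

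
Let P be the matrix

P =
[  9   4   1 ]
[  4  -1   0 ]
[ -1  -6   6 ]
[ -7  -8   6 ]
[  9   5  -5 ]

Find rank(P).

Row reduce to echelon form.
R2 ← R2 − (4/9)·R1: [0, -25/9, -4/9]
R3 ← R3 + (1/9)·R1: [0, -50/9, 55/9]
R4 ← R4 + (7/9)·R1: [0, -44/9, 61/9]
R5 ← R5 − R1: [0, 1, -6]
R3 ← R3 − (2)·R2: [0, 0, 7]
R4 ← R4 − (44/25)·R2: [0, 0, 189/25]
R5 ← R5 + (9/25)·R2: [0, 0, -154/25]
R4 ← R4 − (27/25)·R3: [0, 0, 0]
R5 ← R5 + (22/25)·R3: [0, 0, 0]
Echelon form has 3 nonzero rows, so rank(P) = 3.

3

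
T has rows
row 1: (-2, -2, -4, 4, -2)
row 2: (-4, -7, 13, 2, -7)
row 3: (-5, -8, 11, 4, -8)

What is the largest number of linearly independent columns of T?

2

Row reduce to echelon form.
R2 ← R2 − (2)·R1: [0, -3, 21, -6, -3]
R3 ← R3 − (5/2)·R1: [0, -3, 21, -6, -3]
R3 ← R3 − R2: [0, 0, 0, 0, 0]
Echelon form has 2 nonzero rows, so rank(T) = 2.
The rank gives the maximum number of linearly independent columns: 2.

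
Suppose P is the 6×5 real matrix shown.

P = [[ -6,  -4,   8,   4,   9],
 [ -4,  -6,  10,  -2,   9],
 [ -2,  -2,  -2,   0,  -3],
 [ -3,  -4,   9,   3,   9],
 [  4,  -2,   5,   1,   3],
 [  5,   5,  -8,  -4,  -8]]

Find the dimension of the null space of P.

0

Row reduce to echelon form.
R2 ← R2 − (2/3)·R1: [0, -10/3, 14/3, -14/3, 3]
R3 ← R3 − (1/3)·R1: [0, -2/3, -14/3, -4/3, -6]
R4 ← R4 − (1/2)·R1: [0, -2, 5, 1, 9/2]
R5 ← R5 + (2/3)·R1: [0, -14/3, 31/3, 11/3, 9]
R6 ← R6 + (5/6)·R1: [0, 5/3, -4/3, -2/3, -1/2]
R3 ← R3 − (1/5)·R2: [0, 0, -28/5, -2/5, -33/5]
R4 ← R4 − (3/5)·R2: [0, 0, 11/5, 19/5, 27/10]
R5 ← R5 − (7/5)·R2: [0, 0, 19/5, 51/5, 24/5]
R6 ← R6 + (1/2)·R2: [0, 0, 1, -3, 1]
R4 ← R4 + (11/28)·R3: [0, 0, 0, 51/14, 3/28]
R5 ← R5 + (19/28)·R3: [0, 0, 0, 139/14, 9/28]
R6 ← R6 + (5/28)·R3: [0, 0, 0, -43/14, -5/28]
R5 ← R5 − (139/51)·R4: [0, 0, 0, 0, 1/34]
R6 ← R6 + (43/51)·R4: [0, 0, 0, 0, -3/34]
R6 ← R6 + (3)·R5: [0, 0, 0, 0, 0]
5 nonzero rows, so rank(P) = 5.
P has 5 columns; by rank–nullity, nullity = 5 − 5 = 0.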